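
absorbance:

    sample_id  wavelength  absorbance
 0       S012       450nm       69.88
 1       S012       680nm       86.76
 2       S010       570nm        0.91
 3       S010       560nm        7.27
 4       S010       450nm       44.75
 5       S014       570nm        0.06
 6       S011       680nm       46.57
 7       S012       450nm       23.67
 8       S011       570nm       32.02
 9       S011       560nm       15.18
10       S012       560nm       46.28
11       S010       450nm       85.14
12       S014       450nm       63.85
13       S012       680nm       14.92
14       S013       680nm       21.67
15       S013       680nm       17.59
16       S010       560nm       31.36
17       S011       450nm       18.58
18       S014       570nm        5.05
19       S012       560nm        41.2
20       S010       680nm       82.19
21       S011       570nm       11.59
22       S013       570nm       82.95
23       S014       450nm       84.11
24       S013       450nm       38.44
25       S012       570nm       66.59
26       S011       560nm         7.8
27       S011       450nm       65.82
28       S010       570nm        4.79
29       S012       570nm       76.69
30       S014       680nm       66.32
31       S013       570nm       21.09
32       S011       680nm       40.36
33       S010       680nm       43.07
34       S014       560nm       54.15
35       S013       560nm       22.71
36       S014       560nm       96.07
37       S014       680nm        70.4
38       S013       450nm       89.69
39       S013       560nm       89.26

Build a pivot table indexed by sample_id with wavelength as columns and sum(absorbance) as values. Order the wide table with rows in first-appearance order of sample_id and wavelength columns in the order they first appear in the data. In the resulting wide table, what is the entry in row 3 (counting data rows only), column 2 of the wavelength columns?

136.72

With rows in first-appearance order of sample_id, row 3 is sample_id=S014. wavelength columns in first-appearance order: 450nm, 680nm, 570nm, 560nm; column 2 is 680nm.
Long rows with sample_id=S014, wavelength=680nm: 66.32 + 70.4 = 136.72.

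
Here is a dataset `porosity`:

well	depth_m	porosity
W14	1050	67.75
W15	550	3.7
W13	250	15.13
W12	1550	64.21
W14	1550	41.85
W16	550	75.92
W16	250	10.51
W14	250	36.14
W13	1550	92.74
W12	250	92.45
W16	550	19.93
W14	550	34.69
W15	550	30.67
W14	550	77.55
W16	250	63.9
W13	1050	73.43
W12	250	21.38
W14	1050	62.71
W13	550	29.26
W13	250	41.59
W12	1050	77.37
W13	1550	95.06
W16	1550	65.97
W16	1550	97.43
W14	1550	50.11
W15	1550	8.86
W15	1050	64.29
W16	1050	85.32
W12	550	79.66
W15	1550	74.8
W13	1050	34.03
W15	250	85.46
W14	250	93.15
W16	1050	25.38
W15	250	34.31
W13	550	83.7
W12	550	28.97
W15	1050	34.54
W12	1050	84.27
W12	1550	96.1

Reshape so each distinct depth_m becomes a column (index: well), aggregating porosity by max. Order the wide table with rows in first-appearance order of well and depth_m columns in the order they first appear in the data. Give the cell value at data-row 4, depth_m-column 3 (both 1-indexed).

92.45

With rows in first-appearance order of well, row 4 is well=W12. depth_m columns in first-appearance order: 1050, 550, 250, 1550; column 3 is 250.
Long rows with well=W12, depth_m=250: max(92.45, 21.38) = 92.45.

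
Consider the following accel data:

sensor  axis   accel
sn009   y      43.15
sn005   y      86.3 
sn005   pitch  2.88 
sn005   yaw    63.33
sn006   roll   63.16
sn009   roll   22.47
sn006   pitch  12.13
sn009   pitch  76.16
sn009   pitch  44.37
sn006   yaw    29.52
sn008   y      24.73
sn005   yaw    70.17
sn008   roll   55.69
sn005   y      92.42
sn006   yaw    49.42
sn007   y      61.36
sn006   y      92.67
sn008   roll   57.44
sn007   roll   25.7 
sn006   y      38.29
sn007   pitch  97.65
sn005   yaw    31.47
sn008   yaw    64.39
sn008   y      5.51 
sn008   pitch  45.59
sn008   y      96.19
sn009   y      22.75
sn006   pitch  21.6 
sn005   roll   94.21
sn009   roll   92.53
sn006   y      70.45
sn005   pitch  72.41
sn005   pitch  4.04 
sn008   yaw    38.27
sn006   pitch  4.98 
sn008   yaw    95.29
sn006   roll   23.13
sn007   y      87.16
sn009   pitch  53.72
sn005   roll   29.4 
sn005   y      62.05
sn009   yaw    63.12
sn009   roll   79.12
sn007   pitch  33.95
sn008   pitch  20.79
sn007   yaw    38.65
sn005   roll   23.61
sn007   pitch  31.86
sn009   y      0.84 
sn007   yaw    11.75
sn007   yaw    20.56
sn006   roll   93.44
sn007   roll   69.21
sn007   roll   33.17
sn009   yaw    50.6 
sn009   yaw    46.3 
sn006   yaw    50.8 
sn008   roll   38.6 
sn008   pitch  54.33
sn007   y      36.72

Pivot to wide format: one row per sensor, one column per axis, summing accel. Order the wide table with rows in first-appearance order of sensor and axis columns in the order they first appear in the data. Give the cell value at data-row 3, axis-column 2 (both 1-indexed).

38.71

With rows in first-appearance order of sensor, row 3 is sensor=sn006. axis columns in first-appearance order: y, pitch, yaw, roll; column 2 is pitch.
Long rows with sensor=sn006, axis=pitch: 12.13 + 21.6 + 4.98 = 38.71.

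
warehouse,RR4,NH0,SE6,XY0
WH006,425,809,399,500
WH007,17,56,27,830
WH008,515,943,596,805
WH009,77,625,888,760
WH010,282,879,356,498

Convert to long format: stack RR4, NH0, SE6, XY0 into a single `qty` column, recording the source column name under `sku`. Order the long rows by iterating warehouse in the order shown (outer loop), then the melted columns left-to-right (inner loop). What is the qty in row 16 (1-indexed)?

20 rows total (5 × 4). Row 16: index ⌊(16-1)/4⌋ = 3 into warehouse → WH009; (16-1) mod 4 = 3 into the melted columns → XY0.
So row 16 is (WH009, XY0, 760); qty = 760.

760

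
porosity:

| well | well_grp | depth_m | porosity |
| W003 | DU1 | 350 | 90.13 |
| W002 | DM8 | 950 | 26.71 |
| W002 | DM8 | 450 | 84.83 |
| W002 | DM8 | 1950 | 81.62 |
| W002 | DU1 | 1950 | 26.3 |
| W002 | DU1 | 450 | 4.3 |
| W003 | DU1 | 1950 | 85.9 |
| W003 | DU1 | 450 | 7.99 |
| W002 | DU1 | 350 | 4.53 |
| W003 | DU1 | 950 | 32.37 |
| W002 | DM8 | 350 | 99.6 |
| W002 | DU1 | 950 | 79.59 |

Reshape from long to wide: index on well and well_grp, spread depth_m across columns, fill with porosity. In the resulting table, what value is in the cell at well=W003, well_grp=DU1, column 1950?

Wide layout: rows indexed by well and well_grp, columns are the 4 distinct depth_m values (350, 950, 450, 1950).
Cell (well=W003, well_grp=DU1, depth_m=1950) draws from the long row where well=W003, well_grp=DU1 and depth_m=1950, which has porosity=85.9.

85.9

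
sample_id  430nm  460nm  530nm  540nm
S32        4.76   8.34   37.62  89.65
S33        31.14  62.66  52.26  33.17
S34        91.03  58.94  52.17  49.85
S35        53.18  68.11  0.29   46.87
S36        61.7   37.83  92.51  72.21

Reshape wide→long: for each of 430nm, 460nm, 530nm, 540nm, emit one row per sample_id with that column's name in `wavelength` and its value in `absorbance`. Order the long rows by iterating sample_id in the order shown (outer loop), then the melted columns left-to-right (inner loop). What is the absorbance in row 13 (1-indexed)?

20 rows total (5 × 4). Row 13: index ⌊(13-1)/4⌋ = 3 into sample_id → S35; (13-1) mod 4 = 0 into the melted columns → 430nm.
So row 13 is (S35, 430nm, 53.18); absorbance = 53.18.

53.18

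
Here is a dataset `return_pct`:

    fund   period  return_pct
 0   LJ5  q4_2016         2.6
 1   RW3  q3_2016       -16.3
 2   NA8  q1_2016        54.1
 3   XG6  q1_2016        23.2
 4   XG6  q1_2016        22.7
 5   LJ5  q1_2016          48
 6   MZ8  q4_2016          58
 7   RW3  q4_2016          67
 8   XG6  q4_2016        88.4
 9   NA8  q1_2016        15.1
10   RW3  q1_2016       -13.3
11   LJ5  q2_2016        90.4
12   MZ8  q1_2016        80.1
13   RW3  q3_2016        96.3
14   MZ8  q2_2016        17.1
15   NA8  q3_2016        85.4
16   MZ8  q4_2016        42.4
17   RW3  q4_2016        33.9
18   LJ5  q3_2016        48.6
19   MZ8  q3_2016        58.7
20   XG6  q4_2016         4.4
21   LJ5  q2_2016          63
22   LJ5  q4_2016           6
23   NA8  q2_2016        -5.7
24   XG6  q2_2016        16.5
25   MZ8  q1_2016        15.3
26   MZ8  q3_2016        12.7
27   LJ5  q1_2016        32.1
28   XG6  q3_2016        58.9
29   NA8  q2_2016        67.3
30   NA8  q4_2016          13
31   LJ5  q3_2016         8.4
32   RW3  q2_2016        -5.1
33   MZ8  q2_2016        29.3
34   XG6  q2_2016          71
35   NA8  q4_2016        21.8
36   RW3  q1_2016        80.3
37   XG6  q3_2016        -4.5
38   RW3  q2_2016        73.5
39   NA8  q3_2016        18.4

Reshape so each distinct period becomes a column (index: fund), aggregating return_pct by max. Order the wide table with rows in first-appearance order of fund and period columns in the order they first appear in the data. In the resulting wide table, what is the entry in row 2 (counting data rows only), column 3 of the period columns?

With rows in first-appearance order of fund, row 2 is fund=RW3. period columns in first-appearance order: q4_2016, q3_2016, q1_2016, q2_2016; column 3 is q1_2016.
Long rows with fund=RW3, period=q1_2016: max(-13.3, 80.3) = 80.3.

80.3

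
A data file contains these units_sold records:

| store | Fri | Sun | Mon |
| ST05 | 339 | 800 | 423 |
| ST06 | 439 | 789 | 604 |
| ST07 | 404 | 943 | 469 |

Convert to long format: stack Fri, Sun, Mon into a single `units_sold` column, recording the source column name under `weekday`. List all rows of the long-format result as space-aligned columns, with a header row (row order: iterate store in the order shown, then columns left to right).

Each (store, column) pair becomes one row: 3 × 3 = 9 rows.
For example, (ST05, Fri) → units_sold=339.

store  weekday  units_sold
ST05   Fri      339       
ST05   Sun      800       
ST05   Mon      423       
ST06   Fri      439       
ST06   Sun      789       
ST06   Mon      604       
ST07   Fri      404       
ST07   Sun      943       
ST07   Mon      469       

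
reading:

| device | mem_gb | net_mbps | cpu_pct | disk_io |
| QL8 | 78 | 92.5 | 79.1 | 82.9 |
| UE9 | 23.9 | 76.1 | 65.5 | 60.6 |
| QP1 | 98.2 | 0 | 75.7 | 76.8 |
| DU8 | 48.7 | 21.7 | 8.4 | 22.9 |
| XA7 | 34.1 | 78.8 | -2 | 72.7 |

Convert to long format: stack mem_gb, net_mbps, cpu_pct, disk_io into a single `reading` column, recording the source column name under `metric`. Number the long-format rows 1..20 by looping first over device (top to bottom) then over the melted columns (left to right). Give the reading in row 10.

20 rows total (5 × 4). Row 10: index ⌊(10-1)/4⌋ = 2 into device → QP1; (10-1) mod 4 = 1 into the melted columns → net_mbps.
So row 10 is (QP1, net_mbps, 0); reading = 0.

0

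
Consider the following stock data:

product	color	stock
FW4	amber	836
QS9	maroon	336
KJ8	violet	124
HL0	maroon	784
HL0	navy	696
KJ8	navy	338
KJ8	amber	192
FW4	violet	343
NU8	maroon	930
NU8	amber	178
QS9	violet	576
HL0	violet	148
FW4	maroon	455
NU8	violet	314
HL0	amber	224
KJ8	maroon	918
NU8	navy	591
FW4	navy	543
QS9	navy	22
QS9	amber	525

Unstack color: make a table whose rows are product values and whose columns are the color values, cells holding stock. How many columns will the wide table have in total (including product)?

5

1 column for product plus 4 distinct color values → 5 columns.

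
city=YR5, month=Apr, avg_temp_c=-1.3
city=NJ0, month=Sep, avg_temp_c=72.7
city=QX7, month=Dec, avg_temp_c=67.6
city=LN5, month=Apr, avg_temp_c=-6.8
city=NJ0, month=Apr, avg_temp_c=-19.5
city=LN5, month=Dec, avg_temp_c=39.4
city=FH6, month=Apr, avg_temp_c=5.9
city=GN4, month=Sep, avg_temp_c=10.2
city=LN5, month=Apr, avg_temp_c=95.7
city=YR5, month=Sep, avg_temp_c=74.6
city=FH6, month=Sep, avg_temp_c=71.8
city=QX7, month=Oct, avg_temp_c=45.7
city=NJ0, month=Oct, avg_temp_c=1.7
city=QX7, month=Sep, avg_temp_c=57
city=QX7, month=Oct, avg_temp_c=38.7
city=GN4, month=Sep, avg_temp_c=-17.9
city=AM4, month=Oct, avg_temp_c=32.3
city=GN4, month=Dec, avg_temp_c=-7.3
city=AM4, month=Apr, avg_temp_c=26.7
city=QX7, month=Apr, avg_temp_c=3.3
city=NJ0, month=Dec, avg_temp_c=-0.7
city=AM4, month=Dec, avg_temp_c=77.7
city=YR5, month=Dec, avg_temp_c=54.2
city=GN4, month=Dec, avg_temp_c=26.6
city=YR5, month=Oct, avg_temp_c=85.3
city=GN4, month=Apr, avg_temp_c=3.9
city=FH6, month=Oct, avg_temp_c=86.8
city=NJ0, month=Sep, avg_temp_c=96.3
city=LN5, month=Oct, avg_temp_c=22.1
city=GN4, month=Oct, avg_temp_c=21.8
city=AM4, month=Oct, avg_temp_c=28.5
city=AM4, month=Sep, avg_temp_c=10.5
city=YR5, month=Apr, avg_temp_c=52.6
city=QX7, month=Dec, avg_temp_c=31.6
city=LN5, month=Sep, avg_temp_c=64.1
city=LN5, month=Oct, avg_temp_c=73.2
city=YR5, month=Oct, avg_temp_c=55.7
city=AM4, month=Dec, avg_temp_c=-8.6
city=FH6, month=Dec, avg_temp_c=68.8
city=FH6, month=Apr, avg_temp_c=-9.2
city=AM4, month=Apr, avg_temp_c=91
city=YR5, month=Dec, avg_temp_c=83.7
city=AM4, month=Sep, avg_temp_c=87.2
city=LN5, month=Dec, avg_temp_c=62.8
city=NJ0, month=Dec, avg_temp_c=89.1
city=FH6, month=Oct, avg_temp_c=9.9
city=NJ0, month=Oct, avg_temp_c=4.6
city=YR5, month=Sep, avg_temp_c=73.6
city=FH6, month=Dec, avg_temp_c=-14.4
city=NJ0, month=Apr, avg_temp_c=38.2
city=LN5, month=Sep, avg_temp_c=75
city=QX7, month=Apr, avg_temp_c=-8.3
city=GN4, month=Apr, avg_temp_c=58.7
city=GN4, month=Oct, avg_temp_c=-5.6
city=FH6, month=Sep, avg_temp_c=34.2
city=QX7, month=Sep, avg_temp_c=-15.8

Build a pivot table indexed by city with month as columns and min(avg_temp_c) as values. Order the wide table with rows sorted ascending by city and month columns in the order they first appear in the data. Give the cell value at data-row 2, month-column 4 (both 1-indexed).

9.9

With rows sorted ascending by city, row 2 is city=FH6. month columns in first-appearance order: Apr, Sep, Dec, Oct; column 4 is Oct.
Long rows with city=FH6, month=Oct: min(86.8, 9.9) = 9.9.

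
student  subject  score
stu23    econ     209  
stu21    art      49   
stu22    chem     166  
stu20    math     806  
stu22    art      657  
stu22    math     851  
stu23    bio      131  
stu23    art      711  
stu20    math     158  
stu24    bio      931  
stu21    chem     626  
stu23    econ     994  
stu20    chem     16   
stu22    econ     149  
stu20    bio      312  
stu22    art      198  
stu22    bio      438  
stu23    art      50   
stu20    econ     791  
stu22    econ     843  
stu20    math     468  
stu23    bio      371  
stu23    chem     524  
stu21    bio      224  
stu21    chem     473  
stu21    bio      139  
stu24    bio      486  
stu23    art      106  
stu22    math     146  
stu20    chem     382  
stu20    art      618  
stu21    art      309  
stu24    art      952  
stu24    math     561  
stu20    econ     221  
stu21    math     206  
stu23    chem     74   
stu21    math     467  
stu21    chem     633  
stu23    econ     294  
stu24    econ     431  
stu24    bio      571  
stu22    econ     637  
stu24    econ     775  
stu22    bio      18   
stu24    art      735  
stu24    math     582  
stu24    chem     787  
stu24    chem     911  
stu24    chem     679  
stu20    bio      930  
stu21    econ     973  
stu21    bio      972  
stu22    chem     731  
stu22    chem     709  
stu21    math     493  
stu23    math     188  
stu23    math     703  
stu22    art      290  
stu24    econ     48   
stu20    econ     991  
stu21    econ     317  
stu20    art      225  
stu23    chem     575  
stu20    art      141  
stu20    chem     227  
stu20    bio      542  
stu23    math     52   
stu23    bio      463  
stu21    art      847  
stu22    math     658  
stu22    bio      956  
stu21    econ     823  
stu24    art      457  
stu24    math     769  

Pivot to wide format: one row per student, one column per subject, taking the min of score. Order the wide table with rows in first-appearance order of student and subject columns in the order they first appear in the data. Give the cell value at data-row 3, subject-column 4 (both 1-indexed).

With rows in first-appearance order of student, row 3 is student=stu22. subject columns in first-appearance order: econ, art, chem, math, bio; column 4 is math.
Long rows with student=stu22, subject=math: min(851, 146, 658) = 146.

146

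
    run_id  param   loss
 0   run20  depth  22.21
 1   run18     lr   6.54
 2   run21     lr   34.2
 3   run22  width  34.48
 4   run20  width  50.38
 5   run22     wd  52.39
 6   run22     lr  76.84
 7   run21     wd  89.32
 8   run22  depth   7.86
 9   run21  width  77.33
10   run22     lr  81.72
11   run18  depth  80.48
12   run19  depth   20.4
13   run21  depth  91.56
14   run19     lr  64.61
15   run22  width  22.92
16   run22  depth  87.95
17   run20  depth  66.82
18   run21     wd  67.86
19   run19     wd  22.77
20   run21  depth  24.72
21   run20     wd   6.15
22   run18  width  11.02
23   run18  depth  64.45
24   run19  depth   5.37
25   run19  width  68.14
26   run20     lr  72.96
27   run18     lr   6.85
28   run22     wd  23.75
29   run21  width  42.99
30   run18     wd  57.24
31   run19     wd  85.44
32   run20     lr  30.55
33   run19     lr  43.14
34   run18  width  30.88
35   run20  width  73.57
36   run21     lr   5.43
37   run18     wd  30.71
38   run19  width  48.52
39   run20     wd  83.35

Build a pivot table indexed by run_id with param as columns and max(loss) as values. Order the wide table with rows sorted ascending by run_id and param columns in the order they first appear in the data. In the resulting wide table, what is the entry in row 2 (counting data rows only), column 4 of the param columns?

With rows sorted ascending by run_id, row 2 is run_id=run19. param columns in first-appearance order: depth, lr, width, wd; column 4 is wd.
Long rows with run_id=run19, param=wd: max(22.77, 85.44) = 85.44.

85.44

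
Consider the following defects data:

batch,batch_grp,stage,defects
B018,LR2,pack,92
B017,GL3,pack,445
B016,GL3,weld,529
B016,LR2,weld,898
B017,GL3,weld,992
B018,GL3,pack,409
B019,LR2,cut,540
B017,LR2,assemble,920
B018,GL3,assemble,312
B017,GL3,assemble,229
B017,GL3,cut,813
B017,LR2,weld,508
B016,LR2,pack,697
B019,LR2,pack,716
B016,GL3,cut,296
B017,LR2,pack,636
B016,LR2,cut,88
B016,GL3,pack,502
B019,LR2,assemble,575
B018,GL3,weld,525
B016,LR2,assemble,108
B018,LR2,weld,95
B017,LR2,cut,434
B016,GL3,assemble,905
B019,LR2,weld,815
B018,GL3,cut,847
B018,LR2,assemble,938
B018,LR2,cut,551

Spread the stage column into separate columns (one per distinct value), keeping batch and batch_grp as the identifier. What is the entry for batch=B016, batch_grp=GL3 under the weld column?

529

Wide layout: rows indexed by batch and batch_grp, columns are the 4 distinct stage values (pack, weld, cut, assemble).
Cell (batch=B016, batch_grp=GL3, stage=weld) draws from the long row where batch=B016, batch_grp=GL3 and stage=weld, which has defects=529.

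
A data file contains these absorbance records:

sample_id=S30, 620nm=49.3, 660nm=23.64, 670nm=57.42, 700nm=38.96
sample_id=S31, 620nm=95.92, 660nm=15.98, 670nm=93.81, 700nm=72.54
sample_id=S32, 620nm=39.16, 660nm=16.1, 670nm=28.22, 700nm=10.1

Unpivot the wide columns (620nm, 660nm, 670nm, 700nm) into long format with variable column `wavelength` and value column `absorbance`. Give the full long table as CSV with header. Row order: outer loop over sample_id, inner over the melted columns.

sample_id,wavelength,absorbance
S30,620nm,49.3
S30,660nm,23.64
S30,670nm,57.42
S30,700nm,38.96
S31,620nm,95.92
S31,660nm,15.98
S31,670nm,93.81
S31,700nm,72.54
S32,620nm,39.16
S32,660nm,16.1
S32,670nm,28.22
S32,700nm,10.1

Each (sample_id, column) pair becomes one row: 3 × 4 = 12 rows.
For example, (S30, 620nm) → absorbance=49.3.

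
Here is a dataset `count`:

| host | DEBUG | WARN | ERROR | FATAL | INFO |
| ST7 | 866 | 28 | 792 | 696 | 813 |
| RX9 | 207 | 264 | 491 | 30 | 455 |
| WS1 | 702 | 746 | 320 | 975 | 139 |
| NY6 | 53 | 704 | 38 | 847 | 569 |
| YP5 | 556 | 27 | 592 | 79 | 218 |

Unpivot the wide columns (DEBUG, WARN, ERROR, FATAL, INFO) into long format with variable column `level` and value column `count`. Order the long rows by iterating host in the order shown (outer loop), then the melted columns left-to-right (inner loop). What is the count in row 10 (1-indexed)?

455

25 rows total (5 × 5). Row 10: index ⌊(10-1)/5⌋ = 1 into host → RX9; (10-1) mod 5 = 4 into the melted columns → INFO.
So row 10 is (RX9, INFO, 455); count = 455.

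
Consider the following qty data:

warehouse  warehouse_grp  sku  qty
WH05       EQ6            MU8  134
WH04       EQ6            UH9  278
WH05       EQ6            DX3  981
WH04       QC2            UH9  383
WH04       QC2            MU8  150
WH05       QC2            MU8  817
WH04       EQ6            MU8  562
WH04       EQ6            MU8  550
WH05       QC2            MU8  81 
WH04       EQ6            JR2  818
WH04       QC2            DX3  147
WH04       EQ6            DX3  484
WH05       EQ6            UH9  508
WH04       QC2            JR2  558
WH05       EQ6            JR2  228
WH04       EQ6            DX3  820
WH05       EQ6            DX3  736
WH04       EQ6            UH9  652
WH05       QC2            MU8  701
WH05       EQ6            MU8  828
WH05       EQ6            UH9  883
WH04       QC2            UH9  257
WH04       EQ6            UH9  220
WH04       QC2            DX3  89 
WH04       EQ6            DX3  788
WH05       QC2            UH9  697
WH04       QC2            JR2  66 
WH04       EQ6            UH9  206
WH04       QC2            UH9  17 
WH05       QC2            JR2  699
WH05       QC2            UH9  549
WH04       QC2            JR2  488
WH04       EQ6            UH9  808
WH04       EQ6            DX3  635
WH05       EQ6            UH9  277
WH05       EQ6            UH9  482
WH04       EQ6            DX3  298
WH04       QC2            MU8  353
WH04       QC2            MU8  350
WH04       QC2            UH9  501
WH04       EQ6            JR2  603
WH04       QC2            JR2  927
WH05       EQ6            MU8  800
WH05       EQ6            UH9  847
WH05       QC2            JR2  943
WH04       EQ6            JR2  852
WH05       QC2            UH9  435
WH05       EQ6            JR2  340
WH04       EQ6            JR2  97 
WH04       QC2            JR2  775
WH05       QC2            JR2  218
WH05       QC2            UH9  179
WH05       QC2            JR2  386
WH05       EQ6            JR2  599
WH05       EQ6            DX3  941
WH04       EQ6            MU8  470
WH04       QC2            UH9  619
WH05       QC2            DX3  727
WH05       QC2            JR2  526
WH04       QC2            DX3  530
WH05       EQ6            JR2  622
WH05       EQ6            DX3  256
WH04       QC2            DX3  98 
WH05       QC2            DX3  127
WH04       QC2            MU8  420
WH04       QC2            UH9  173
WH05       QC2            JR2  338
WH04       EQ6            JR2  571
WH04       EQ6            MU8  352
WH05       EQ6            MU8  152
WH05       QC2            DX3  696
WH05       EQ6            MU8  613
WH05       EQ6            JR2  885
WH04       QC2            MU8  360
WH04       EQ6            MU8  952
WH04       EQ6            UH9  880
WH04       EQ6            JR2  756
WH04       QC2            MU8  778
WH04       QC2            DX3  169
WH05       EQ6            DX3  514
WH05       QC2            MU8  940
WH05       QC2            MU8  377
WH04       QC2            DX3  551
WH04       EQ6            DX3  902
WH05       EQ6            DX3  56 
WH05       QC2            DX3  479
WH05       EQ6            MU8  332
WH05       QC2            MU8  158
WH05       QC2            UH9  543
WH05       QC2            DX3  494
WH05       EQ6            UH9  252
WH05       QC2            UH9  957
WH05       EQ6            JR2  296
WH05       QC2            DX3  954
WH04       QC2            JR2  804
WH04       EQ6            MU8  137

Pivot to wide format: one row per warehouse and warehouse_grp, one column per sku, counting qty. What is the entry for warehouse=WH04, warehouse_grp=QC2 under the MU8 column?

6

Rows with warehouse=WH04, warehouse_grp=QC2 and sku=MU8: qty values are 150, 353, 350, 420, 360, 778.
6 rows match — count = 6.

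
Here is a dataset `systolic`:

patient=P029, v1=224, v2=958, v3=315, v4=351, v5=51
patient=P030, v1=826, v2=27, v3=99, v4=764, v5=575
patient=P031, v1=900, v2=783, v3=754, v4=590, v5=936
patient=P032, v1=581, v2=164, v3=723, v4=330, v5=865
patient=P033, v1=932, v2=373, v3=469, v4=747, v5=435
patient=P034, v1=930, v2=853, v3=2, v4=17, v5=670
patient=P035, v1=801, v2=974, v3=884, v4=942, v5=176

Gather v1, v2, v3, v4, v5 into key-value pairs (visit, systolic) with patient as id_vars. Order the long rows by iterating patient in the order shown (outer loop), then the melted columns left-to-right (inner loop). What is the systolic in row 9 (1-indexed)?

35 rows total (7 × 5). Row 9: index ⌊(9-1)/5⌋ = 1 into patient → P030; (9-1) mod 5 = 3 into the melted columns → v4.
So row 9 is (P030, v4, 764); systolic = 764.

764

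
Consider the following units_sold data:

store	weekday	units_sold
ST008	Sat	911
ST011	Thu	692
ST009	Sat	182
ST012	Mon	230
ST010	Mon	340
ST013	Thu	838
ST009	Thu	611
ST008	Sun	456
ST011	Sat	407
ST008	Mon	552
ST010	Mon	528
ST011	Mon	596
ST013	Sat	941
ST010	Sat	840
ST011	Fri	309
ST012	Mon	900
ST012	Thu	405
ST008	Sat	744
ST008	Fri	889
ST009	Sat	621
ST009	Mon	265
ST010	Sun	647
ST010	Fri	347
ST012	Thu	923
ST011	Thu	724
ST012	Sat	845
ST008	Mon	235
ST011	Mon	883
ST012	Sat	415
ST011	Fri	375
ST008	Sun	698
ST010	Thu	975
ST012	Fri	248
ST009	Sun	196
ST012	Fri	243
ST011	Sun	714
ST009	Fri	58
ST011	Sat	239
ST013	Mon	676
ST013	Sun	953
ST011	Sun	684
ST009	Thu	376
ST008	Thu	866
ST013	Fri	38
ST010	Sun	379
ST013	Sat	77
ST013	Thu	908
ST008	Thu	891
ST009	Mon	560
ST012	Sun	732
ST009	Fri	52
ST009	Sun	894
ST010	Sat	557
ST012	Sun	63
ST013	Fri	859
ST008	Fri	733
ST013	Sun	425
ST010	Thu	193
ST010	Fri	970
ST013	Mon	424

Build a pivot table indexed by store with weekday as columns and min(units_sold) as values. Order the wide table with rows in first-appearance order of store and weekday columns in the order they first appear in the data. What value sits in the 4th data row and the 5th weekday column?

243

With rows in first-appearance order of store, row 4 is store=ST012. weekday columns in first-appearance order: Sat, Thu, Mon, Sun, Fri; column 5 is Fri.
Long rows with store=ST012, weekday=Fri: min(248, 243) = 243.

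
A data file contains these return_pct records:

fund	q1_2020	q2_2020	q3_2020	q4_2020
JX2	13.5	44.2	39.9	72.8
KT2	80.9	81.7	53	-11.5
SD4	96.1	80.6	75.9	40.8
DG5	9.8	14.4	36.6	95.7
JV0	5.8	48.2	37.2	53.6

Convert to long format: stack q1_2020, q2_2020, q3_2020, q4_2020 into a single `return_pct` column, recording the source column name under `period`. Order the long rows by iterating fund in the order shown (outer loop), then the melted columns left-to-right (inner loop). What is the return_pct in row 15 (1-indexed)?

36.6

20 rows total (5 × 4). Row 15: index ⌊(15-1)/4⌋ = 3 into fund → DG5; (15-1) mod 4 = 2 into the melted columns → q3_2020.
So row 15 is (DG5, q3_2020, 36.6); return_pct = 36.6.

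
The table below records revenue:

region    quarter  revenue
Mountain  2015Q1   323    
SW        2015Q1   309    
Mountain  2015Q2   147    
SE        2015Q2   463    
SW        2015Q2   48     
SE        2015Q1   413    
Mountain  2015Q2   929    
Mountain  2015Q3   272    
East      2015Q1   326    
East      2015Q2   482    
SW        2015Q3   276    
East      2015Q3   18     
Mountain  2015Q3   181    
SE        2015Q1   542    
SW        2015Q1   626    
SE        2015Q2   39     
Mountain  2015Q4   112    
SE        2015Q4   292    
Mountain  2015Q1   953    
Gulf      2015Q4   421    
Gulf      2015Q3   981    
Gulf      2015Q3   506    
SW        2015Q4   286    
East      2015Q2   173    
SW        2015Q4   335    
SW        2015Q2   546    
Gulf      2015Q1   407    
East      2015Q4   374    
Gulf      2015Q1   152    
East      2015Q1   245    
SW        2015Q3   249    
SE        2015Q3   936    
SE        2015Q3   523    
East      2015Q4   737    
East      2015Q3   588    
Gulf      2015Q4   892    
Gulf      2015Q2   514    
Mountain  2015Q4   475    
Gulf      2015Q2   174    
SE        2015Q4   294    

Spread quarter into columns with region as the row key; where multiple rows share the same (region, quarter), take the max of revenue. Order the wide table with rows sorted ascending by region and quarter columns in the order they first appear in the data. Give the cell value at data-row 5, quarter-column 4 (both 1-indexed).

335

With rows sorted ascending by region, row 5 is region=SW. quarter columns in first-appearance order: 2015Q1, 2015Q2, 2015Q3, 2015Q4; column 4 is 2015Q4.
Long rows with region=SW, quarter=2015Q4: max(286, 335) = 335.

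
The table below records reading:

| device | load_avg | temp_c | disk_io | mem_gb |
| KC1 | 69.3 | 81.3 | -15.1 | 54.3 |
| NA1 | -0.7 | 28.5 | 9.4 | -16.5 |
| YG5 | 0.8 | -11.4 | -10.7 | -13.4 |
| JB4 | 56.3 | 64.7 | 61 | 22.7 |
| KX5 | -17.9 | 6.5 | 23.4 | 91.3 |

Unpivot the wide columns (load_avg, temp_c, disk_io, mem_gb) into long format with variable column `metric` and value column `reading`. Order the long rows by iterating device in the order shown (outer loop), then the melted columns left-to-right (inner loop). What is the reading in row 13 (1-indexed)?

56.3

20 rows total (5 × 4). Row 13: index ⌊(13-1)/4⌋ = 3 into device → JB4; (13-1) mod 4 = 0 into the melted columns → load_avg.
So row 13 is (JB4, load_avg, 56.3); reading = 56.3.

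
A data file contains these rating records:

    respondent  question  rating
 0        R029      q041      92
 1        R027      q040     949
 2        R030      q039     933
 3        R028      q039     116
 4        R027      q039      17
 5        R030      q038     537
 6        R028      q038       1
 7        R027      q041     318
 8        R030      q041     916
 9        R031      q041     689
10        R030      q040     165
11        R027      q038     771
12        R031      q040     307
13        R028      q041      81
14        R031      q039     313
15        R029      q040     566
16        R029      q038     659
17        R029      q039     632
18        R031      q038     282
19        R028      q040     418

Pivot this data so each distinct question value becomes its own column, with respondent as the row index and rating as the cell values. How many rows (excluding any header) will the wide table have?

5 distinct respondent values → 5 rows.

5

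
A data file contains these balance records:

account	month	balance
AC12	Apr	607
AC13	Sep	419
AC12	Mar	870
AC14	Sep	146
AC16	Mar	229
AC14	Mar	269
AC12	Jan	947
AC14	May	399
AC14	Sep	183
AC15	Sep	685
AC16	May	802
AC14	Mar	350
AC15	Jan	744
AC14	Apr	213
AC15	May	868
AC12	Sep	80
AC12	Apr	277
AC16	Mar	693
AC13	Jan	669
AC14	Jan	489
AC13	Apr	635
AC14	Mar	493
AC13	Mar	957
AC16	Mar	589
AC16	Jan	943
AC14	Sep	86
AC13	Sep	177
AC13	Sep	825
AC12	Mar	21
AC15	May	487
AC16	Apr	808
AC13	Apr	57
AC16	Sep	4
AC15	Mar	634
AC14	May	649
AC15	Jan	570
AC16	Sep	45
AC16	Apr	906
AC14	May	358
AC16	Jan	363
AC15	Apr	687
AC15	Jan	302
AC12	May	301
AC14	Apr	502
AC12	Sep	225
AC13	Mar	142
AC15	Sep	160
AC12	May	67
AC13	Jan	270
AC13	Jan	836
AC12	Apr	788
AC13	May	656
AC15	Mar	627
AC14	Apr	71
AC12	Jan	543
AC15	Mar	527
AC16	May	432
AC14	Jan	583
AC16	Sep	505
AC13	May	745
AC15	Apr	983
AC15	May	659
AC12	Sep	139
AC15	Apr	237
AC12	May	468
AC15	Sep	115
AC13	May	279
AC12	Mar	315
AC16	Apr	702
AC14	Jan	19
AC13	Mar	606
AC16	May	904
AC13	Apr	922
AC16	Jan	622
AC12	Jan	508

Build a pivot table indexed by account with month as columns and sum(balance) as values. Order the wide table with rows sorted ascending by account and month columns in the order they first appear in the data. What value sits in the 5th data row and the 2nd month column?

554

With rows sorted ascending by account, row 5 is account=AC16. month columns in first-appearance order: Apr, Sep, Mar, Jan, May; column 2 is Sep.
Long rows with account=AC16, month=Sep: 4 + 45 + 505 = 554.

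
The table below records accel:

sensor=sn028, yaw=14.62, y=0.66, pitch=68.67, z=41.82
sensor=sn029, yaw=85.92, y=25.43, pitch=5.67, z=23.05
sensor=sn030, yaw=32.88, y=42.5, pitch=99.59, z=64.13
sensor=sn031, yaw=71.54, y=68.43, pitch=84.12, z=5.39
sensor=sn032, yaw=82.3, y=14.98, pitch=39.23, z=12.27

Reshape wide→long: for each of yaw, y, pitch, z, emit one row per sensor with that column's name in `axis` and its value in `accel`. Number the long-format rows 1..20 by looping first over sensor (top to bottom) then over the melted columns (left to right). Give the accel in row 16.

5.39

20 rows total (5 × 4). Row 16: index ⌊(16-1)/4⌋ = 3 into sensor → sn031; (16-1) mod 4 = 3 into the melted columns → z.
So row 16 is (sn031, z, 5.39); accel = 5.39.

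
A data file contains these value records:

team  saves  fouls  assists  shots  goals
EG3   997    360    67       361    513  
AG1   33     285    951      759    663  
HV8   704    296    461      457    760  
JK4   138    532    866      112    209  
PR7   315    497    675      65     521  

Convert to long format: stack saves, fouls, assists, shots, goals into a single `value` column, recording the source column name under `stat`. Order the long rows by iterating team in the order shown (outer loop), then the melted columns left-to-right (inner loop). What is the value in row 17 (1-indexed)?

25 rows total (5 × 5). Row 17: index ⌊(17-1)/5⌋ = 3 into team → JK4; (17-1) mod 5 = 1 into the melted columns → fouls.
So row 17 is (JK4, fouls, 532); value = 532.

532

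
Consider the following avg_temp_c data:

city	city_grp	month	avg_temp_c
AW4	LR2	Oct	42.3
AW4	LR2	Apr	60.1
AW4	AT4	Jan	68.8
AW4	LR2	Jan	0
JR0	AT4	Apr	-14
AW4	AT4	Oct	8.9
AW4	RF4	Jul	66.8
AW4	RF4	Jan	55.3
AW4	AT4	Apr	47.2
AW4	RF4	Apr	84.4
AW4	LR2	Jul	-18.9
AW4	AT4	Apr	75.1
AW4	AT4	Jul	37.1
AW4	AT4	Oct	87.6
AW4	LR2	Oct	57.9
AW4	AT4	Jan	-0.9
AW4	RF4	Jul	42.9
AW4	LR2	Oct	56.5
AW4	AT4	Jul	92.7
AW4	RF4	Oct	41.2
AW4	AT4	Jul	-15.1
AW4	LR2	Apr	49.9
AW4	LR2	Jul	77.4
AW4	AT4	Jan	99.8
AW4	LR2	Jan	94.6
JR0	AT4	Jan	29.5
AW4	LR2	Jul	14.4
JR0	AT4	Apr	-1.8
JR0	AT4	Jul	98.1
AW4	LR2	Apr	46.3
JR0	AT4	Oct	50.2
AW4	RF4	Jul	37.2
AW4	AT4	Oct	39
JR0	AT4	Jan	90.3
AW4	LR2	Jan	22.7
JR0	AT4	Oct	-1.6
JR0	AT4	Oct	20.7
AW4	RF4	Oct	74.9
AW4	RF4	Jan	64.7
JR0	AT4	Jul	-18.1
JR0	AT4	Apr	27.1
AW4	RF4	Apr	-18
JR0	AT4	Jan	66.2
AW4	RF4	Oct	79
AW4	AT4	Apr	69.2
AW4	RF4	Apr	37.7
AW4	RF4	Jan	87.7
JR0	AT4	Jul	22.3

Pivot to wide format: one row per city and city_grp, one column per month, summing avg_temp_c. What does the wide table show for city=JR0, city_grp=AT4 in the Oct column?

Rows with city=JR0, city_grp=AT4 and month=Oct: avg_temp_c values are 50.2, -1.6, 20.7.
50.2 + -1.6 + 20.7 = 69.3.

69.3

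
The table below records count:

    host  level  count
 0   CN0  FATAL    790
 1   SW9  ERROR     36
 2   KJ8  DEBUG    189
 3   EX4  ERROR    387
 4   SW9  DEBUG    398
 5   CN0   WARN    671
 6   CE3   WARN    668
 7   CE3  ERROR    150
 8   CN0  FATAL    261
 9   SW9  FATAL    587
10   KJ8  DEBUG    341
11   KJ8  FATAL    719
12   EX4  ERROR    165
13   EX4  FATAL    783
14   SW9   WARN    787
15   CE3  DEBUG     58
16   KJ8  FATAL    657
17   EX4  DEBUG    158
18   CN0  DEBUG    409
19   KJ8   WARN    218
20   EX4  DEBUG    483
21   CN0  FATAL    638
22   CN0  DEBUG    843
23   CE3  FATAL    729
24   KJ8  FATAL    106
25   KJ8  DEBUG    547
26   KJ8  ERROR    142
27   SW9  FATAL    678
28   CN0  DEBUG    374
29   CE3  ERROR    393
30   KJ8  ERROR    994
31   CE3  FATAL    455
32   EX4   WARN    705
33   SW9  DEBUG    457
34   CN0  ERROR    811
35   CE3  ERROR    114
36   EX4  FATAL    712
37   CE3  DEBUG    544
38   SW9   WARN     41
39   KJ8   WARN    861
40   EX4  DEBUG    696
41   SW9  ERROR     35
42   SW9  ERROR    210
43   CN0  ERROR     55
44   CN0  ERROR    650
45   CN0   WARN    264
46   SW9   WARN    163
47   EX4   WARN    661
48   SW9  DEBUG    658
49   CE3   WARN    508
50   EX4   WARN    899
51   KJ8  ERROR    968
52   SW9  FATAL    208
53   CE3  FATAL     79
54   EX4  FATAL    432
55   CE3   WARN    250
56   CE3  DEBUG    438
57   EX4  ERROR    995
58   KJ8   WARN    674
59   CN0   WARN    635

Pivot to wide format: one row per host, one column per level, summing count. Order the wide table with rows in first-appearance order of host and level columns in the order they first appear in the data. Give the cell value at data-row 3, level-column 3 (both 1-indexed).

1077

With rows in first-appearance order of host, row 3 is host=KJ8. level columns in first-appearance order: FATAL, ERROR, DEBUG, WARN; column 3 is DEBUG.
Long rows with host=KJ8, level=DEBUG: 189 + 341 + 547 = 1077.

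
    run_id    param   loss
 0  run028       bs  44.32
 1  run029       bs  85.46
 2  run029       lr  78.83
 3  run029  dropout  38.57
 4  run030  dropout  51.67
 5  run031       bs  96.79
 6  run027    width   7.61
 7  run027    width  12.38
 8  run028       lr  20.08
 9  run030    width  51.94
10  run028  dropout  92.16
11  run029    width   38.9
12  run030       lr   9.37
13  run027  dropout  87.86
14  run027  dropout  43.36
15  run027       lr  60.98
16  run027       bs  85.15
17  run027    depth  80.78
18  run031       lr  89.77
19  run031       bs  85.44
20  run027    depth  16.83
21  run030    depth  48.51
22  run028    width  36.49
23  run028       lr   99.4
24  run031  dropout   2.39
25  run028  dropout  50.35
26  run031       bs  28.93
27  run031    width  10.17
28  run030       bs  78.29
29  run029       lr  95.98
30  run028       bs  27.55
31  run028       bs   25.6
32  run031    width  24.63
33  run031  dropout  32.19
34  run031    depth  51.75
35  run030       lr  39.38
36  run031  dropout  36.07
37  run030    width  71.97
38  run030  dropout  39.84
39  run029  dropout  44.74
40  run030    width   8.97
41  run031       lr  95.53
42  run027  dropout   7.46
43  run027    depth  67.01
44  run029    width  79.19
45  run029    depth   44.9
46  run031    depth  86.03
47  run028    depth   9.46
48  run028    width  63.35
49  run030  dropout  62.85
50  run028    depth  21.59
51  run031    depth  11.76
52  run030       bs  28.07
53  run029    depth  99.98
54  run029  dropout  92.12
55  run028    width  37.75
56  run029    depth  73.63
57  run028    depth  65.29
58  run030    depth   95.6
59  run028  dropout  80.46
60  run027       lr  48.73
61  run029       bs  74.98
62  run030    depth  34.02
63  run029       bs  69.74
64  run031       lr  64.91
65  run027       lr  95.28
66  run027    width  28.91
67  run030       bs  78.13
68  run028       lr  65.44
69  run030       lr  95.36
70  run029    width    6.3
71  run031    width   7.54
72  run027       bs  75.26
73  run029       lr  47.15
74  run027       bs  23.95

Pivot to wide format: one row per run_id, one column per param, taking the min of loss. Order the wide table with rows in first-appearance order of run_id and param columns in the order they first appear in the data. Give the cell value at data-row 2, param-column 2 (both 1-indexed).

47.15

With rows in first-appearance order of run_id, row 2 is run_id=run029. param columns in first-appearance order: bs, lr, dropout, width, depth; column 2 is lr.
Long rows with run_id=run029, param=lr: min(78.83, 95.98, 47.15) = 47.15.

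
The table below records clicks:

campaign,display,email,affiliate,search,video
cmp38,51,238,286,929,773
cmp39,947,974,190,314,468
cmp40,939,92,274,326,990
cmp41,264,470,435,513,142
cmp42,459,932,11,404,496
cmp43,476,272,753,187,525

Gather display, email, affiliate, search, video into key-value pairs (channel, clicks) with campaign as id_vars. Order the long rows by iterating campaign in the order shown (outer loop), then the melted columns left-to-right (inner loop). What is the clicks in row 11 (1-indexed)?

30 rows total (6 × 5). Row 11: index ⌊(11-1)/5⌋ = 2 into campaign → cmp40; (11-1) mod 5 = 0 into the melted columns → display.
So row 11 is (cmp40, display, 939); clicks = 939.

939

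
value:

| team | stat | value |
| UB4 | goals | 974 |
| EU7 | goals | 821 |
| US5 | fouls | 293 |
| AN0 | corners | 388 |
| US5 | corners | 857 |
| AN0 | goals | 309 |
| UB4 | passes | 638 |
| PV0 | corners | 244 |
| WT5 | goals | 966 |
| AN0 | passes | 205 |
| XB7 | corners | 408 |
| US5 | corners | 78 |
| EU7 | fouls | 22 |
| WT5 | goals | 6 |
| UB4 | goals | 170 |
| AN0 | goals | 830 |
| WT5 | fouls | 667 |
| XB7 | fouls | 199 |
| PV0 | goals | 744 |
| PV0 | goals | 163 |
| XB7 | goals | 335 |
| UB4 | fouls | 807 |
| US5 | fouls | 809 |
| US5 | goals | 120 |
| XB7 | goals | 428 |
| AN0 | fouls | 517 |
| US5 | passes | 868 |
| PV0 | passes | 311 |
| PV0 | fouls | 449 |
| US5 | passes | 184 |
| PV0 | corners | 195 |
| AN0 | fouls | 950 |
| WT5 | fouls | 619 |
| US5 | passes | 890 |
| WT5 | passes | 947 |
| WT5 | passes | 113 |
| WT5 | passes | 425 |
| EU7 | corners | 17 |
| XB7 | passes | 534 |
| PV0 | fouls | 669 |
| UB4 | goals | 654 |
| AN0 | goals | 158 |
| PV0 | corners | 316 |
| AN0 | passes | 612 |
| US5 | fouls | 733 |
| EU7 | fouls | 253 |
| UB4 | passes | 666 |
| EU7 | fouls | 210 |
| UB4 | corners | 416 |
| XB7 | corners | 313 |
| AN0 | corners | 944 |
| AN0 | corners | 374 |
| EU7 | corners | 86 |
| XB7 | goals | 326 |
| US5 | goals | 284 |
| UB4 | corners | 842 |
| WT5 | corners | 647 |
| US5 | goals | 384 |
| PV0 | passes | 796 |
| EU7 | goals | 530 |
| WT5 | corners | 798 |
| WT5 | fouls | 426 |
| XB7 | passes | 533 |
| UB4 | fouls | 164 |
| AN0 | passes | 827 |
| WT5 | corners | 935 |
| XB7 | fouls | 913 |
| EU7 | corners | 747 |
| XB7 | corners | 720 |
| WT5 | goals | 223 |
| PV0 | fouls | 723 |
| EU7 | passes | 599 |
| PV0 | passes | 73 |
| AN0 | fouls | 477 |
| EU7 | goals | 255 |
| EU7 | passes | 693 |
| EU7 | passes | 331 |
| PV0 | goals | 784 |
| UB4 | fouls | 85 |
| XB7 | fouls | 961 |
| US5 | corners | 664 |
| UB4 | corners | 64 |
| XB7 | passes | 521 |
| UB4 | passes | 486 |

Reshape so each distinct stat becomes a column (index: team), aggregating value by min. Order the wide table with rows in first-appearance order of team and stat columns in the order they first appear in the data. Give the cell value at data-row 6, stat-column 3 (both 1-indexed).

647

With rows in first-appearance order of team, row 6 is team=WT5. stat columns in first-appearance order: goals, fouls, corners, passes; column 3 is corners.
Long rows with team=WT5, stat=corners: min(647, 798, 935) = 647.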